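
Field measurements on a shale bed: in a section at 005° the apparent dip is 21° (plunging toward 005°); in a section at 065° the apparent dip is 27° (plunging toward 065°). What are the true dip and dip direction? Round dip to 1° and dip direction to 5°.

Each apparent-dip line lies in the plane. As unit vectors (x east, y north, z up), v₁ plunges 21°→005° and v₂ plunges 27°→065°.
The plane normal is n = v₁ × v₂ ∝ (0.287, 0.252, 0.720).
Dip δ = arctan(|n_h|/n_z) = arctan(0.382/0.720) = 28.0°.
Dip direction = atan2(0.287, 0.252) = 49° (azimuth of n's horizontal projection).

true dip 28°, dip direction 050°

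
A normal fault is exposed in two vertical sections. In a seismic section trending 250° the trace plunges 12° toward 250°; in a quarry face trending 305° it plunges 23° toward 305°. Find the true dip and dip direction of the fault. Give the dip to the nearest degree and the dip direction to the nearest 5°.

Represent each trace as a vector plunging at its apparent dip toward its trend (east-north-up frame): v₁ = (-0.919, -0.335, -0.208), v₂ = (-0.754, 0.528, -0.391).
The plane normal is n = v₁ × v₂ ∝ (-0.240, 0.202, 0.738).
tan δ = √(n_x²+n_y²)/n_z = 0.314/0.738, so δ = 23.1°.
Dip direction = atan2(-0.240, 0.202) = 310° (azimuth of n's horizontal projection).

true dip 23°, dip direction 310°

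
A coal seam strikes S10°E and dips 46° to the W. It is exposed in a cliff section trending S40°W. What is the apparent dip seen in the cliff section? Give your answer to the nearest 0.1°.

38.4°

Angle between strike (S10°E) and section (S40°W): β = 50°.
tan(apparent dip) = tan 46° · sin 50° = 0.7933
α = arctan(0.7933) = 38.42°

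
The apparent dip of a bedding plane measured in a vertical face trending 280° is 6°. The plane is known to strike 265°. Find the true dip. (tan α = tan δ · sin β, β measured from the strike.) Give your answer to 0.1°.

The section is 15° from the strike.
tan(true dip) = tan 6° / sin 15° = 0.4061
true dip = arctan 0.4061 = 22.10°

22.1°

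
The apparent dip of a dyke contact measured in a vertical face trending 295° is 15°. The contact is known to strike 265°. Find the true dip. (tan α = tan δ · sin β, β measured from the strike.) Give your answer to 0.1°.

28.2°

The section is 30° from the strike.
tan(true dip) = tan 15° / sin 30° = 0.5359
δ = arctan(0.5359) = 28.19°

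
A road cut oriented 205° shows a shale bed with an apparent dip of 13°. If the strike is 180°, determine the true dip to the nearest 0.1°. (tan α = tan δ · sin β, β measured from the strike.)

β = acute angle between strike 180° and section 205° = 25°.
tan(true dip) = tan 13° / sin 25° = 0.5463
δ = arctan(0.5463) = 28.65°

28.6°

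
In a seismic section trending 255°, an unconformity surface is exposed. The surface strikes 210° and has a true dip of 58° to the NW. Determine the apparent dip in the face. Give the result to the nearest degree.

49°

The section lies 45° from the strike.
tan(apparent dip) = tan 58° · sin 45° = 1.1316
apparent dip = arctan 1.1316 = 48.53°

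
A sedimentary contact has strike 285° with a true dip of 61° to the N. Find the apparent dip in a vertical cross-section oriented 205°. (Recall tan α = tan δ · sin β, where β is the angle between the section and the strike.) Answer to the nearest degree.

Angle between strike (285°) and section (205°): β = 80°.
tan α = tan 61° × sin 80° = 1.8040 × 0.9848 = 1.7766
apparent dip = arctan 1.7766 = 60.63°

61°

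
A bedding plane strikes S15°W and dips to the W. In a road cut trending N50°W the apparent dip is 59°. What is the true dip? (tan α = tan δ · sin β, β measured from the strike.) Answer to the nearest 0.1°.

β = acute angle between strike S15°W and section N50°W = 65°.
tan(true dip) = tan 59° / sin 65° = 1.8363
true dip = arctan 1.8363 = 61.43°

61.4°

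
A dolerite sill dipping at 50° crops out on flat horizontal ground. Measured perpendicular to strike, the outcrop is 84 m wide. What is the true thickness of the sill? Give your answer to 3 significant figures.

64.3 m

True thickness t = w · sin(dip) = 84 × sin 50°
t = 84 × 0.7660 = 64.348 m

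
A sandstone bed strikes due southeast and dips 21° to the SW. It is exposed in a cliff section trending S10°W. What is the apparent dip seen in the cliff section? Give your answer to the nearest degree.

17°

The section lies 55° from the strike.
tan α = tan 21° × sin 55° = 0.3839 × 0.8192 = 0.3144
apparent dip = arctan 0.3144 = 17.46°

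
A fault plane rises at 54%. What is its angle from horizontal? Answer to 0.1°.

28.4°

tan θ = 54/100 = 0.5400
θ = arctan(0.5400) = 28.37°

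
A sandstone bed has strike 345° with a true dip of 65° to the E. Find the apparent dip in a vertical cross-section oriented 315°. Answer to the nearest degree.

47°

Angle between strike (345°) and section (315°): β = 30°.
tan α = tan 65° × sin 30° = 2.1445 × 0.5000 = 1.0723
apparent dip = arctan 1.0723 = 47.00°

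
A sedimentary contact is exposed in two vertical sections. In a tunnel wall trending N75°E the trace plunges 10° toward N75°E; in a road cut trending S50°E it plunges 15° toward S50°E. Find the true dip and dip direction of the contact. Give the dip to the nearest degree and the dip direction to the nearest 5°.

true dip 15°, dip direction 125°

Represent each trace as a vector plunging at its apparent dip toward its trend (east-north-up frame): v₁ = (0.951, 0.255, -0.174), v₂ = (0.740, -0.621, -0.259).
n = v₁ × v₂ = (0.174, -0.118, 0.779) (taken with n_z > 0).
True dip = arccos(n_z / |n|) = arccos(0.9656) = 15.1°.
The horizontal component of n points toward azimuth atan2(n_x, n_y) = 124°, the dip direction.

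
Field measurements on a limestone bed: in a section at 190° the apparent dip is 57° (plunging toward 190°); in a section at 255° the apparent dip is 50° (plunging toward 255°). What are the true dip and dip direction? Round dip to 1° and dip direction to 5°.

Represent each trace as a vector plunging at its apparent dip toward its trend (east-north-up frame): v₁ = (-0.095, -0.536, -0.839), v₂ = (-0.621, -0.166, -0.766).
n = v₁ × v₂ = (-0.271, -0.448, 0.317) (taken with n_z > 0).
tan δ = √(n_x²+n_y²)/n_z = 0.524/0.317, so δ = 58.8°.
The horizontal component of n points toward azimuth atan2(n_x, n_y) = 211°, the dip direction.

true dip 59°, dip direction 210°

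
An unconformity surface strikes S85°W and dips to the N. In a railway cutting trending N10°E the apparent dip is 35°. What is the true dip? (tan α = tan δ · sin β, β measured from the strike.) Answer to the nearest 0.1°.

35.9°

The section is 75° from the strike.
tan(true dip) = tan 35° / sin 75° = 0.7249
true dip = arctan 0.7249 = 35.94°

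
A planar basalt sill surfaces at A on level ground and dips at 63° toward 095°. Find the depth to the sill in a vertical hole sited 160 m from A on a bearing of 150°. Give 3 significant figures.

180 m

The hole lies 55° from the dip direction, so the down-dip offset is 160 × cos 55° = 91.77 m.
Depth = down-dip offset × tan(dip) = 91.77 × tan 63° = 91.77 × 1.9626
Depth = 180.11 m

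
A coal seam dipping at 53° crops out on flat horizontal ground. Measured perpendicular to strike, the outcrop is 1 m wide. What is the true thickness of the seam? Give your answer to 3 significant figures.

0.799 m

True thickness t = w · sin(dip) = 1 × sin 53°
t = 1 × 0.7986 = 0.799 m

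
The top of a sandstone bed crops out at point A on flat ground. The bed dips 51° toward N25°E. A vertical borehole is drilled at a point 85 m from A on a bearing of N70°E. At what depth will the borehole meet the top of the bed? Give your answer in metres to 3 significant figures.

The hole lies 45° from the dip direction, so the down-dip offset is 85 × cos 45° = 60.10 m.
Depth = down-dip offset × tan(dip) = 60.10 × tan 51° = 60.10 × 1.2349
Depth = 74.22 m

74.2 m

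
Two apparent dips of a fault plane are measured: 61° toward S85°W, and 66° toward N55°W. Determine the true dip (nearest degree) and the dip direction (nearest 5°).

true dip 66°, dip direction 300°

Represent each trace as a vector plunging at its apparent dip toward its trend (east-north-up frame): v₁ = (-0.483, -0.042, -0.875), v₂ = (-0.333, 0.233, -0.914).
Cross product v₁ × v₂ gives the pole to the plane: n ∝ (-0.243, 0.150, 0.127).
True dip = arccos(n_z / |n|) = arccos(0.4062) = 66.0°.
Dip direction = atan2(-0.243, 0.150) = 302° (azimuth of n's horizontal projection).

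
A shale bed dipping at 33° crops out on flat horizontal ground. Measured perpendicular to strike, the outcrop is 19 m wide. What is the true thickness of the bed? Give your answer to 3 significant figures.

True thickness t = w · sin(dip) = 19 × sin 33°
t = 19 × 0.5446 = 10.348 m

10.3 m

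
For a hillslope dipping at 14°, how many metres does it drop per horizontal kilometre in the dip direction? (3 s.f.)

249 m

drop per km = 1000 × tan 14° = 1000 × 0.2493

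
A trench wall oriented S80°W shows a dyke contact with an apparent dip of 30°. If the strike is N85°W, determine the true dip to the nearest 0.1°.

65.9°

β = acute angle between strike N85°W and section S80°W = 15°.
tan δ = tan α / sin β = tan 30° / sin 15° = 0.5774 / 0.2588 = 2.2307
true dip = arctan 2.2307 = 65.85°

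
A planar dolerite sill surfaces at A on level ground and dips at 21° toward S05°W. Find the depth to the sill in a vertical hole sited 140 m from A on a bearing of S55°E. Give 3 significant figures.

26.9 m

The hole lies 60° from the dip direction, so the down-dip offset is 140 × cos 60° = 70.00 m.
Depth = down-dip offset × tan(dip) = 70.00 × tan 21° = 70.00 × 0.3839
Depth = 26.87 m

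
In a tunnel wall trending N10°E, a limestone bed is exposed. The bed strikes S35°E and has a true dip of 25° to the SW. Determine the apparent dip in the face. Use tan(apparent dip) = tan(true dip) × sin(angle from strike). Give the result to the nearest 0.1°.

Angle between strike (S35°E) and section (N10°E): β = 45°.
tan(apparent dip) = tan 25° · sin 45° = 0.3297
apparent dip = arctan 0.3297 = 18.25°

18.2°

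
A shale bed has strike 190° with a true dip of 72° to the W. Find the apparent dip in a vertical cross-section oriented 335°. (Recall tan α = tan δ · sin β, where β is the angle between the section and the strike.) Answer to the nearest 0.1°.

60.5°

Angle between strike (190°) and section (335°): β = 35°.
tan α = tan 72° × sin 35° = 3.0777 × 0.5736 = 1.7653
α = arctan(1.7653) = 60.47°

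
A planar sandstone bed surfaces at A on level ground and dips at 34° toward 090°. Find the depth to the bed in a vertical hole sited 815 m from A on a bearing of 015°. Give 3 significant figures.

The hole lies 75° from the dip direction, so the down-dip offset is 815 × cos 75° = 210.94 m.
Depth = down-dip offset × tan(dip) = 210.94 × tan 34° = 210.94 × 0.6745
Depth = 142.28 m

142 m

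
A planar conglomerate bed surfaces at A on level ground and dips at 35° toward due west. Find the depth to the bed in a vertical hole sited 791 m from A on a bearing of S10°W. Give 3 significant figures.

The hole lies 80° from the dip direction, so the down-dip offset is 791 × cos 80° = 137.36 m.
Depth = down-dip offset × tan(dip) = 137.36 × tan 35° = 137.36 × 0.7002
Depth = 96.18 m

96.2 m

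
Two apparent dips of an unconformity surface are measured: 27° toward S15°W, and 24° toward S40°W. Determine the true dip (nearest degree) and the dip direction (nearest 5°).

Each apparent-dip line lies in the plane. As unit vectors (x east, y north, z up), v₁ plunges 27°→S15°W and v₂ plunges 24°→S40°W.
n = v₁ × v₂ = (-0.032, -0.173, 0.344) (taken with n_z > 0).
True dip = arccos(n_z / |n|) = arccos(0.8905) = 27.1°.
Dip direction = atan2(-0.032, -0.173) = 191° (azimuth of n's horizontal projection).

true dip 27°, dip direction 190°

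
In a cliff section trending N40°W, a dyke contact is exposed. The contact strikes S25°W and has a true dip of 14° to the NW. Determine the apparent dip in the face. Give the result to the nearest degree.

13°

The strike is S25°W and the section trends N40°W; the acute angle between them is β = 65°.
tan(apparent dip) = tan 14° · sin 65° = 0.2260
apparent dip = arctan 0.2260 = 12.73°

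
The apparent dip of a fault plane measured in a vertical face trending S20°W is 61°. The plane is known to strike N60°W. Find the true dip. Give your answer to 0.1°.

61.4°

β = acute angle between strike N60°W and section S20°W = 80°.
tan δ = tan α / sin β = tan 61° / sin 80° = 1.8040 / 0.9848 = 1.8319
δ = arctan(1.8319) = 61.37°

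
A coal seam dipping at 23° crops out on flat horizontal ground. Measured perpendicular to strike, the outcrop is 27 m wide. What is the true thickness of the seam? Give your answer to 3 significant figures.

10.5 m

True thickness t = w · sin(dip) = 27 × sin 23°
t = 27 × 0.3907 = 10.550 m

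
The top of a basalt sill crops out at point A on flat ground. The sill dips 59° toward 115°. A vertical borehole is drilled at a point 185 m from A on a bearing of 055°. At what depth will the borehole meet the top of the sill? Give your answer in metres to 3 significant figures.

154 m

The hole lies 60° from the dip direction, so the down-dip offset is 185 × cos 60° = 92.50 m.
Depth = down-dip offset × tan(dip) = 92.50 × tan 59° = 92.50 × 1.6643
Depth = 153.95 m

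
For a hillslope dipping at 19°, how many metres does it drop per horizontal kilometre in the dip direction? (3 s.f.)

drop per km = 1000 × tan 19° = 1000 × 0.3443

344 m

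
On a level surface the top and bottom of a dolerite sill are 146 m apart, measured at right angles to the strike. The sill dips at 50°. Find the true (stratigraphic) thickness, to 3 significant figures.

True thickness t = w · sin(dip) = 146 × sin 50°
t = 146 × 0.7660 = 111.842 m

112 m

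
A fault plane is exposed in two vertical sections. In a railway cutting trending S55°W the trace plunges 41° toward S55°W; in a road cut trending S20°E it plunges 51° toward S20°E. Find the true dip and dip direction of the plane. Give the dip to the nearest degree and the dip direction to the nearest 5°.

The two traces are lines in the plane: v₁ = (sin 235°·cos 41°, cos 235°·cos 41°, −sin 41°), v₂ = (sin 160°·cos 51°, cos 160°·cos 51°, −sin 51°).
n = v₁ × v₂ = (-0.052, -0.622, 0.459) (taken with n_z > 0).
tan δ = √(n_x²+n_y²)/n_z = 0.624/0.459, so δ = 53.7°.
Dip direction = azimuth of (n_x, n_y) = atan2(-0.052, -0.622) = 185°.

true dip 54°, dip direction 185°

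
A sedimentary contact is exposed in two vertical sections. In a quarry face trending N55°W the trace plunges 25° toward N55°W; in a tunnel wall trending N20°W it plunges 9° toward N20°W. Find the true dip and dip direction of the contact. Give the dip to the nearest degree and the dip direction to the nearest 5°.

Each apparent-dip line lies in the plane. As unit vectors (x east, y north, z up), v₁ plunges 25°→N55°W and v₂ plunges 9°→N20°W.
The plane normal is n = v₁ × v₂ ∝ (-0.311, -0.027, 0.513).
tan δ = √(n_x²+n_y²)/n_z = 0.312/0.513, so δ = 31.3°.
The horizontal component of n points toward azimuth atan2(n_x, n_y) = 265°, the dip direction.

true dip 31°, dip direction 265°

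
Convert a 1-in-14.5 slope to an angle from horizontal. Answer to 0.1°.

tan θ = 1/14.5 = 0.0690
θ = arctan(0.0690) = 3.95°

3.9°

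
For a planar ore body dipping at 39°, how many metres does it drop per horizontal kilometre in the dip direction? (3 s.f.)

drop per km = 1000 × tan 39° = 1000 × 0.8098

810 m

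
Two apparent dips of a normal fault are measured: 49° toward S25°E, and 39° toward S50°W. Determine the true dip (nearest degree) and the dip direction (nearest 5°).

Each apparent-dip line lies in the plane. As unit vectors (x east, y north, z up), v₁ plunges 49°→S25°E and v₂ plunges 39°→S50°W.
Cross product v₁ × v₂ gives the pole to the plane: n ∝ (0.003, -0.624, 0.492).
tan δ = √(n_x²+n_y²)/n_z = 0.624/0.492, so δ = 51.7°.
Dip direction = atan2(0.003, -0.624) = 180° (azimuth of n's horizontal projection).

true dip 52°, dip direction 180°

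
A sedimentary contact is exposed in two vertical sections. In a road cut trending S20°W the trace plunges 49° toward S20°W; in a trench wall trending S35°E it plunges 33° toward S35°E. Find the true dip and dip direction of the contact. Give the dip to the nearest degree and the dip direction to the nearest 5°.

Each apparent-dip line lies in the plane. As unit vectors (x east, y north, z up), v₁ plunges 49°→S20°W and v₂ plunges 33°→S35°E.
The plane normal is n = v₁ × v₂ ∝ (-0.183, -0.485, 0.451).
Dip δ = arctan(|n_h|/n_z) = arctan(0.519/0.451) = 49.0°.
The horizontal component of n points toward azimuth atan2(n_x, n_y) = 201°, the dip direction.

true dip 49°, dip direction 200°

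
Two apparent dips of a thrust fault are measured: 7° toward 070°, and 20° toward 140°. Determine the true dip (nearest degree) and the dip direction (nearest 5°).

true dip 20°, dip direction 140°

Represent each trace as a vector plunging at its apparent dip toward its trend (east-north-up frame): v₁ = (0.933, 0.339, -0.122), v₂ = (0.604, -0.720, -0.342).
n = v₁ × v₂ = (0.204, -0.245, 0.876) (taken with n_z > 0).
tan δ = √(n_x²+n_y²)/n_z = 0.319/0.876, so δ = 20.0°.
The horizontal component of n points toward azimuth atan2(n_x, n_y) = 140°, the dip direction.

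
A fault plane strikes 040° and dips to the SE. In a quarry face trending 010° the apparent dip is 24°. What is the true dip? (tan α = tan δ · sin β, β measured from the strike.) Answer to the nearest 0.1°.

The section is 30° from the strike.
tan(true dip) = tan 24° / sin 30° = 0.8905
true dip = arctan 0.8905 = 41.68°

41.7°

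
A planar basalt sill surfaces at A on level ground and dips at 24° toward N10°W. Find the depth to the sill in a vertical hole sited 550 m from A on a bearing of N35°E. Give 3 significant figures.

173 m

The hole lies 45° from the dip direction, so the down-dip offset is 550 × cos 45° = 388.91 m.
Depth = down-dip offset × tan(dip) = 388.91 × tan 24° = 388.91 × 0.4452
Depth = 173.15 m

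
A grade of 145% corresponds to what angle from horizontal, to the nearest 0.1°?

tan θ = 145/100 = 1.4500
θ = arctan(1.4500) = 55.41°

55.4°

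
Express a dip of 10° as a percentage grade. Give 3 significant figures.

grade % = 100 × tan 10° = 100 × 0.1763

17.6%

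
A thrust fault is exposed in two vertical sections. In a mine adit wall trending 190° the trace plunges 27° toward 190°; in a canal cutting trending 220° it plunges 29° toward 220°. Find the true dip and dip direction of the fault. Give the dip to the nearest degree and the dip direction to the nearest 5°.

Each apparent-dip line lies in the plane. As unit vectors (x east, y north, z up), v₁ plunges 27°→190° and v₂ plunges 29°→220°.
Cross product v₁ × v₂ gives the pole to the plane: n ∝ (-0.121, -0.180, 0.390).
True dip = arccos(n_z / |n|) = arccos(0.8735) = 29.1°.
The horizontal component of n points toward azimuth atan2(n_x, n_y) = 214°, the dip direction.

true dip 29°, dip direction 215°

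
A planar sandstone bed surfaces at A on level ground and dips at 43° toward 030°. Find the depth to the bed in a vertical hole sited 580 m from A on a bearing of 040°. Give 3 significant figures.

The hole lies 10° from the dip direction, so the down-dip offset is 580 × cos 10° = 571.19 m.
Depth = down-dip offset × tan(dip) = 571.19 × tan 43° = 571.19 × 0.9325
Depth = 532.64 m

533 m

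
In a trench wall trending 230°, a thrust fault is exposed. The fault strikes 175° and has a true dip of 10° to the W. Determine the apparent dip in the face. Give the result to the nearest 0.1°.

Angle between strike (175°) and section (230°): β = 55°.
tan α = tan 10° × sin 55° = 0.1763 × 0.8192 = 0.1444
apparent dip = arctan 0.1444 = 8.22°

8.2°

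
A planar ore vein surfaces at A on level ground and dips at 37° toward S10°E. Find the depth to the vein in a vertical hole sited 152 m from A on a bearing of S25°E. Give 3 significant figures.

111 m

The hole lies 15° from the dip direction, so the down-dip offset is 152 × cos 15° = 146.82 m.
Depth = down-dip offset × tan(dip) = 146.82 × tan 37° = 146.82 × 0.7536
Depth = 110.64 m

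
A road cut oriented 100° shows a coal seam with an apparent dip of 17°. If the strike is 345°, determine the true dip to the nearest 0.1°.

18.6°

β = acute angle between strike 345° and section 100° = 65°.
tan(true dip) = tan 17° / sin 65° = 0.3373
true dip = arctan 0.3373 = 18.64°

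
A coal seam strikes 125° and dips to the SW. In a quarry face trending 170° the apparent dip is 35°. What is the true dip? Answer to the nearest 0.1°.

44.7°

The section is 45° from the strike.
tan δ = tan α / sin β = tan 35° / sin 45° = 0.7002 / 0.7071 = 0.9902
true dip = arctan 0.9902 = 44.72°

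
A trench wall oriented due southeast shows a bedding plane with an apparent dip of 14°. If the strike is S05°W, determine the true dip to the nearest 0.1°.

18.0°

β = acute angle between strike S05°W and section due southeast = 50°.
tan δ = tan α / sin β = tan 14° / sin 50° = 0.2493 / 0.7660 = 0.3255
δ = arctan(0.3255) = 18.03°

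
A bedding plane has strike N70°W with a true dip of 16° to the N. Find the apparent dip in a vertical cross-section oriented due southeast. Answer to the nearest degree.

7°

The strike is N70°W and the section trends due southeast; the acute angle between them is β = 25°.
tan(apparent dip) = tan 16° · sin 25° = 0.1212
α = arctan(0.1212) = 6.91°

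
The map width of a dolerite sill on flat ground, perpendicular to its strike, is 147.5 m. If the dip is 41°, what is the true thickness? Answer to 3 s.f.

96.8 m

True thickness t = w · sin(dip) = 147.5 × sin 41°
t = 147.5 × 0.6561 = 96.769 m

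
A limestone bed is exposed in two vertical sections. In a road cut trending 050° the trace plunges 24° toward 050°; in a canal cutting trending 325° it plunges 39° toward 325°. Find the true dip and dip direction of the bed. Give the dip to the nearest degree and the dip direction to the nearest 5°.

The two traces are lines in the plane: v₁ = (sin 50°·cos 24°, cos 50°·cos 24°, −sin 24°), v₂ = (sin 325°·cos 39°, cos 325°·cos 39°, −sin 39°).
n = v₁ × v₂ = (-0.111, 0.622, 0.707) (taken with n_z > 0).
tan δ = √(n_x²+n_y²)/n_z = 0.631/0.707, so δ = 41.8°.
The horizontal component of n points toward azimuth atan2(n_x, n_y) = 350°, the dip direction.

true dip 42°, dip direction 350°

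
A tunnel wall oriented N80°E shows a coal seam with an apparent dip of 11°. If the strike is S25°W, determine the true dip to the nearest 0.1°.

β = acute angle between strike S25°W and section N80°E = 55°.
tan(true dip) = tan 11° / sin 55° = 0.2373
δ = arctan(0.2373) = 13.35°

13.3°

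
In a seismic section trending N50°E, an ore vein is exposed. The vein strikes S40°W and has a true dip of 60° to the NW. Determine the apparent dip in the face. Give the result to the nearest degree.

Angle between strike (S40°W) and section (N50°E): β = 10°.
tan α = tan 60° × sin 10° = 1.7321 × 0.1736 = 0.3008
α = arctan(0.3008) = 16.74°

17°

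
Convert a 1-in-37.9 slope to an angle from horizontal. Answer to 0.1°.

1.5°

tan θ = 1/37.9 = 0.0264
θ = arctan(0.0264) = 1.51°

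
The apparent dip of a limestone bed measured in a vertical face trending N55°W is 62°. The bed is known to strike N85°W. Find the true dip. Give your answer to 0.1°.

75.1°

The section is 30° from the strike.
tan(true dip) = tan 62° / sin 30° = 3.7615
δ = arctan(3.7615) = 75.11°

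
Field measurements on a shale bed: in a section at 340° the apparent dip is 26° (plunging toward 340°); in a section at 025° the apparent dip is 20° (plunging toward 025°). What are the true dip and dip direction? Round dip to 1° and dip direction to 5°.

The two traces are lines in the plane: v₁ = (sin 340°·cos 26°, cos 340°·cos 26°, −sin 26°), v₂ = (sin 25°·cos 20°, cos 25°·cos 20°, −sin 20°).
n = v₁ × v₂ = (-0.084, 0.279, 0.597) (taken with n_z > 0).
Dip δ = arctan(|n_h|/n_z) = arctan(0.292/0.597) = 26.0°.
Dip direction = atan2(-0.084, 0.279) = 343° (azimuth of n's horizontal projection).

true dip 26°, dip direction 345°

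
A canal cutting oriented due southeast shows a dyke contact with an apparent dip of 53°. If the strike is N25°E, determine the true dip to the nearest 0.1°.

β = acute angle between strike N25°E and section due southeast = 70°.
tan δ = tan α / sin β = tan 53° / sin 70° = 1.3270 / 0.9397 = 1.4122
true dip = arctan 1.4122 = 54.70°

54.7°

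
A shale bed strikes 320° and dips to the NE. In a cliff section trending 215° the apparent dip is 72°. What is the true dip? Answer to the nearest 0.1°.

72.6°

β = acute angle between strike 320° and section 215° = 75°.
tan(true dip) = tan 72° / sin 75° = 3.1863
δ = arctan(3.1863) = 72.58°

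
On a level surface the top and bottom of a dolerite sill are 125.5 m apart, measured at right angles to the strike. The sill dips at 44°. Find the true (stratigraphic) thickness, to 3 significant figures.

True thickness t = w · sin(dip) = 125.5 × sin 44°
t = 125.5 × 0.6947 = 87.180 m

87.2 m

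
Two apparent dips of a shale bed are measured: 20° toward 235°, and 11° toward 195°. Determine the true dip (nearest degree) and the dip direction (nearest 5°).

Each apparent-dip line lies in the plane. As unit vectors (x east, y north, z up), v₁ plunges 20°→235° and v₂ plunges 11°→195°.
The plane normal is n = v₁ × v₂ ∝ (-0.221, -0.060, 0.593).
True dip = arccos(n_z / |n|) = arccos(0.9326) = 21.2°.
Dip direction = atan2(-0.221, -0.060) = 255° (azimuth of n's horizontal projection).

true dip 21°, dip direction 255°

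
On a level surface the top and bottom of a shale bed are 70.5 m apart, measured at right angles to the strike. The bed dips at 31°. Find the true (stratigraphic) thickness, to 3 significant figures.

True thickness t = w · sin(dip) = 70.5 × sin 31°
t = 70.5 × 0.5150 = 36.310 m

36.3 m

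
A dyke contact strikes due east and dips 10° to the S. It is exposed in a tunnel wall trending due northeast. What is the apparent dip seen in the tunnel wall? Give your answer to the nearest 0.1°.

7.1°

The section lies 45° from the strike.
tan α = tan 10° × sin 45° = 0.1763 × 0.7071 = 0.1247
apparent dip = arctan 0.1247 = 7.11°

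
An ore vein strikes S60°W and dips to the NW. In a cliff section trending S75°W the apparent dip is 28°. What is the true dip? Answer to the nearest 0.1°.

The section is 15° from the strike.
tan(true dip) = tan 28° / sin 15° = 2.0544
true dip = arctan 2.0544 = 64.04°

64.0°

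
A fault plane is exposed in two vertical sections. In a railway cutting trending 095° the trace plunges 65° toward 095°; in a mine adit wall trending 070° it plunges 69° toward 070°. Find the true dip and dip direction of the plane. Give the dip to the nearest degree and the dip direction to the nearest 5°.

Each apparent-dip line lies in the plane. As unit vectors (x east, y north, z up), v₁ plunges 65°→095° and v₂ plunges 69°→070°.
n = v₁ × v₂ = (0.145, 0.088, 0.064) (taken with n_z > 0).
tan δ = √(n_x²+n_y²)/n_z = 0.170/0.064, so δ = 69.4°.
The horizontal component of n points toward azimuth atan2(n_x, n_y) = 59°, the dip direction.

true dip 69°, dip direction 060°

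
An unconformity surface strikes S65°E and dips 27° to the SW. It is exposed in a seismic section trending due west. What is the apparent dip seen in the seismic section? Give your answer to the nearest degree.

12°

The section lies 25° from the strike.
tan(apparent dip) = tan 27° · sin 25° = 0.2153
apparent dip = arctan 0.2153 = 12.15°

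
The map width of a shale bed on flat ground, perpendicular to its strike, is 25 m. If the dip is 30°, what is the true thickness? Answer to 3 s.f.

12.5 m

True thickness t = w · sin(dip) = 25 × sin 30°
t = 25 × 0.5000 = 12.500 m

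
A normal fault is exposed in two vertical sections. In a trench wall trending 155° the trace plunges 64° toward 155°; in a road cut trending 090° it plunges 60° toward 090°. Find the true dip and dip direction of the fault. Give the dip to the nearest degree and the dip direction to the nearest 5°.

true dip 66°, dip direction 130°

Each apparent-dip line lies in the plane. As unit vectors (x east, y north, z up), v₁ plunges 64°→155° and v₂ plunges 60°→090°.
The plane normal is n = v₁ × v₂ ∝ (0.344, -0.289, 0.199).
Dip δ = arctan(|n_h|/n_z) = arctan(0.449/0.199) = 66.1°.
Dip direction = azimuth of (n_x, n_y) = atan2(0.344, -0.289) = 130°.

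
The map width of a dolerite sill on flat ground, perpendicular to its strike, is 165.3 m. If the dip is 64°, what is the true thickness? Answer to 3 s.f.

149 m

True thickness t = w · sin(dip) = 165.3 × sin 64°
t = 165.3 × 0.8988 = 148.571 m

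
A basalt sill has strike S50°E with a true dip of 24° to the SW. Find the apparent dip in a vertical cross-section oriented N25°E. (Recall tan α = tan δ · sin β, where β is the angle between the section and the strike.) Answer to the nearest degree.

23°

The strike is S50°E and the section trends N25°E; the acute angle between them is β = 75°.
tan α = tan 24° × sin 75° = 0.4452 × 0.9659 = 0.4301
apparent dip = arctan 0.4301 = 23.27°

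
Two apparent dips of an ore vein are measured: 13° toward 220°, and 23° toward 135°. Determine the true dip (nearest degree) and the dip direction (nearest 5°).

true dip 25°, dip direction 160°

The two traces are lines in the plane: v₁ = (sin 220°·cos 13°, cos 220°·cos 13°, −sin 13°), v₂ = (sin 135°·cos 23°, cos 135°·cos 23°, −sin 23°).
n = v₁ × v₂ = (0.145, -0.391, 0.893) (taken with n_z > 0).
Dip δ = arctan(|n_h|/n_z) = arctan(0.417/0.893) = 25.0°.
Dip direction = atan2(0.145, -0.391) = 160° (azimuth of n's horizontal projection).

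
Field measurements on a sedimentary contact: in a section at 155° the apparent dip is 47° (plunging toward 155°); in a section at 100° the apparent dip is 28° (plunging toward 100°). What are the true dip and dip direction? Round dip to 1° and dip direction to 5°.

Each apparent-dip line lies in the plane. As unit vectors (x east, y north, z up), v₁ plunges 47°→155° and v₂ plunges 28°→100°.
The plane normal is n = v₁ × v₂ ∝ (0.178, -0.501, 0.493).
Dip δ = arctan(|n_h|/n_z) = arctan(0.531/0.493) = 47.1°.
Dip direction = azimuth of (n_x, n_y) = atan2(0.178, -0.501) = 160°.

true dip 47°, dip direction 160°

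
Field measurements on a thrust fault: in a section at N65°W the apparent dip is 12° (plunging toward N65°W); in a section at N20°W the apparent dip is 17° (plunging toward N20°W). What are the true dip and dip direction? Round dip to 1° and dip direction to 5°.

true dip 17°, dip direction 340°

The two traces are lines in the plane: v₁ = (sin 295°·cos 12°, cos 295°·cos 12°, −sin 12°), v₂ = (sin 340°·cos 17°, cos 340°·cos 17°, −sin 17°).
n = v₁ × v₂ = (-0.066, 0.191, 0.661) (taken with n_z > 0).
tan δ = √(n_x²+n_y²)/n_z = 0.202/0.661, so δ = 17.0°.
Dip direction = azimuth of (n_x, n_y) = atan2(-0.066, 0.191) = 341°.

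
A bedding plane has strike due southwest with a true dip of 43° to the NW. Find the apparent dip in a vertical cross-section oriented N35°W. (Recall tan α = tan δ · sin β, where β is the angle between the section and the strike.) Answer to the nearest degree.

43°

The section lies 80° from the strike.
tan(apparent dip) = tan 43° · sin 80° = 0.9183
α = arctan(0.9183) = 42.56°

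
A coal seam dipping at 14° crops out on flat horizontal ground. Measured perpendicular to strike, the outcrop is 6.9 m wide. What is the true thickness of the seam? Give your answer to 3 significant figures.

True thickness t = w · sin(dip) = 6.9 × sin 14°
t = 6.9 × 0.2419 = 1.669 m

1.67 m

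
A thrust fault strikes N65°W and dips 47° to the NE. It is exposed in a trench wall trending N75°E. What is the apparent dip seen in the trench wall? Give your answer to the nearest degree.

The section lies 40° from the strike.
tan α = tan 47° × sin 40° = 1.0724 × 0.6428 = 0.6893
α = arctan(0.6893) = 34.58°

35°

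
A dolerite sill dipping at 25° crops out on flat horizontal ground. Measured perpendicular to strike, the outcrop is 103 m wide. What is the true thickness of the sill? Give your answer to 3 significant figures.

43.5 m

True thickness t = w · sin(dip) = 103 × sin 25°
t = 103 × 0.4226 = 43.530 m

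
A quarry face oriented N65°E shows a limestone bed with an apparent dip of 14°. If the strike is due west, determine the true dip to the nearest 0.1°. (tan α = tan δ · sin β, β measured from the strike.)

30.5°

β = acute angle between strike due west and section N65°E = 25°.
tan(true dip) = tan 14° / sin 25° = 0.5900
true dip = arctan 0.5900 = 30.54°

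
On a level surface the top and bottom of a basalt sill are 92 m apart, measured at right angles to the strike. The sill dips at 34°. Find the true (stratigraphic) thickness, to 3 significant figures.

True thickness t = w · sin(dip) = 92 × sin 34°
t = 92 × 0.5592 = 51.446 m

51.4 m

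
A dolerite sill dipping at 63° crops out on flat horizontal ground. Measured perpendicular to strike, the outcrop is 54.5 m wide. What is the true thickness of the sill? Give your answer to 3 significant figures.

True thickness t = w · sin(dip) = 54.5 × sin 63°
t = 54.5 × 0.8910 = 48.560 m

48.6 m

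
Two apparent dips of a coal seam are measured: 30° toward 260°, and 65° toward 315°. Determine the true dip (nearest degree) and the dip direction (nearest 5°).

true dip 66°, dip direction 335°

Each apparent-dip line lies in the plane. As unit vectors (x east, y north, z up), v₁ plunges 30°→260° and v₂ plunges 65°→315°.
Cross product v₁ × v₂ gives the pole to the plane: n ∝ (-0.286, 0.624, 0.300).
tan δ = √(n_x²+n_y²)/n_z = 0.686/0.300, so δ = 66.4°.
Dip direction = atan2(-0.286, 0.624) = 335° (azimuth of n's horizontal projection).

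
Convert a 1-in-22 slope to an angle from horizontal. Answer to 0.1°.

2.6°

tan θ = 1/22 = 0.0455
θ = arctan(0.0455) = 2.60°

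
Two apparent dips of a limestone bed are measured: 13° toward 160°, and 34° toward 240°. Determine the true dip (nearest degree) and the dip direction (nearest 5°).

Each apparent-dip line lies in the plane. As unit vectors (x east, y north, z up), v₁ plunges 13°→160° and v₂ plunges 34°→240°.
n = v₁ × v₂ = (-0.419, -0.348, 0.796) (taken with n_z > 0).
Dip δ = arctan(|n_h|/n_z) = arctan(0.544/0.796) = 34.4°.
The horizontal component of n points toward azimuth atan2(n_x, n_y) = 230°, the dip direction.

true dip 34°, dip direction 230°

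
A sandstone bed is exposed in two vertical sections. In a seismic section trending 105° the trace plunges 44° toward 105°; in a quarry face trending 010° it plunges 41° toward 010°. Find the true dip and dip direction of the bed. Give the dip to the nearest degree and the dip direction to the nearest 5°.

The two traces are lines in the plane: v₁ = (sin 105°·cos 44°, cos 105°·cos 44°, −sin 44°), v₂ = (sin 10°·cos 41°, cos 10°·cos 41°, −sin 41°).
The plane normal is n = v₁ × v₂ ∝ (0.638, 0.365, 0.541).
tan δ = √(n_x²+n_y²)/n_z = 0.735/0.541, so δ = 53.7°.
The horizontal component of n points toward azimuth atan2(n_x, n_y) = 60°, the dip direction.

true dip 54°, dip direction 060°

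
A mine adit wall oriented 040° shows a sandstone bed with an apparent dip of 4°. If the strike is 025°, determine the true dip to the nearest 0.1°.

15.1°

β = acute angle between strike 025° and section 040° = 15°.
tan δ = tan α / sin β = tan 4° / sin 15° = 0.0699 / 0.2588 = 0.2702
δ = arctan(0.2702) = 15.12°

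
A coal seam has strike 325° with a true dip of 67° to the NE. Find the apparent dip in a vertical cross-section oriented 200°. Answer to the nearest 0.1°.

Angle between strike (325°) and section (200°): β = 55°.
tan α = tan 67° × sin 55° = 2.3559 × 0.8192 = 1.9298
α = arctan(1.9298) = 62.61°

62.6°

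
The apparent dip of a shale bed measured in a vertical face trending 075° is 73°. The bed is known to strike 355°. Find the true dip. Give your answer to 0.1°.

The section is 80° from the strike.
tan δ = tan α / sin β = tan 73° / sin 80° = 3.2709 / 0.9848 = 3.3213
δ = arctan(3.3213) = 73.24°

73.2°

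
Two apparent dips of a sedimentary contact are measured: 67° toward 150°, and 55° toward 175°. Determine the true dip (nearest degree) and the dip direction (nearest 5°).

true dip 71°, dip direction 115°

The two traces are lines in the plane: v₁ = (sin 150°·cos 67°, cos 150°·cos 67°, −sin 67°), v₂ = (sin 175°·cos 55°, cos 175°·cos 55°, −sin 55°).
Cross product v₁ × v₂ gives the pole to the plane: n ∝ (0.249, -0.114, 0.095).
True dip = arccos(n_z / |n|) = arccos(0.3271) = 70.9°.
Dip direction = atan2(0.249, -0.114) = 115° (azimuth of n's horizontal projection).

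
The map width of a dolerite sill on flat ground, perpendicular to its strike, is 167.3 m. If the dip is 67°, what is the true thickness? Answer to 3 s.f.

154 m

True thickness t = w · sin(dip) = 167.3 × sin 67°
t = 167.3 × 0.9205 = 154.000 m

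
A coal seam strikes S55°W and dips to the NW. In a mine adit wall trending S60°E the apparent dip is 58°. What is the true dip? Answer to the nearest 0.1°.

β = acute angle between strike S55°W and section S60°E = 65°.
tan δ = tan α / sin β = tan 58° / sin 65° = 1.6003 / 0.9063 = 1.7658
δ = arctan(1.7658) = 60.48°

60.5°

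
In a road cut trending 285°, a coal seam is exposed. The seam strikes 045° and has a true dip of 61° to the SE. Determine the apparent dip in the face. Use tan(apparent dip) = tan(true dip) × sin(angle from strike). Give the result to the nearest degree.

57°

The section lies 60° from the strike.
tan α = tan 61° × sin 60° = 1.8040 × 0.8660 = 1.5624
apparent dip = arctan 1.5624 = 57.38°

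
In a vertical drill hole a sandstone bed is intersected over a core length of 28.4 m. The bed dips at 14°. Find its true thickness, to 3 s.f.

True thickness t = h · cos(dip) = 28.4 × cos 14°
t = 28.4 × 0.9703 = 27.556 m

27.6 m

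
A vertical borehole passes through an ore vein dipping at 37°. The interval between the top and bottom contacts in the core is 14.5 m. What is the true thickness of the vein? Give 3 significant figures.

True thickness t = h · cos(dip) = 14.5 × cos 37°
t = 14.5 × 0.7986 = 11.580 m

11.6 m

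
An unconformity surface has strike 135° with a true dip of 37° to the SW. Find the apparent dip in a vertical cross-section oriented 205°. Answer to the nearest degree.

The strike is 135° and the section trends 205°; the acute angle between them is β = 70°.
tan α = tan 37° × sin 70° = 0.7536 × 0.9397 = 0.7081
α = arctan(0.7081) = 35.30°

35°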